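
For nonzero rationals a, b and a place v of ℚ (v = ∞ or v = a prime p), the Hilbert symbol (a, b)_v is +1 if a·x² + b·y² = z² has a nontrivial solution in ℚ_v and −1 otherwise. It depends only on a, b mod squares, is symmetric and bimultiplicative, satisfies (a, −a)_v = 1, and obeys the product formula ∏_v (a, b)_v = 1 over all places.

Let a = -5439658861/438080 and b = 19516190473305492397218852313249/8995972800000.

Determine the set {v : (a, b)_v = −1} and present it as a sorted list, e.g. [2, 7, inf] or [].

[2, 7, 13, 23]

(a, b) ≡ (-177905, 98670) mod (ℚ^×)²; places V = {2, 3, 5, 7, 11, 13, 17, 23, 37, ∞}.
(a,b)_3: α=0, u≡1; β=-1, v≡1 (mod 3); (1|3)=+1, (1|3)=+1; sign (−1)^0·+1^-1·+1^0 = +1.
(a,b)_5: α=-1, u≡4; β=-5, v≡4 (mod 5); (4|5)=+1, (4|5)=+1; sign (−1)^0·+1^-5·+1^-1 = +1.
(a,b)_11: α=0, u≡9; β=1, v≡1 (mod 11); (9|11)=+1, (1|11)=+1; sign (−1)^0·+1^1·+1^0 = +1.
(a,b)_17: α=3, u≡14; β=10, v≡9 (mod 17); (14|17)=-1, (9|17)=+1; sign (−1)^0·-1^10·+1^3 = +1.
(a,b)_7: α=1, u≡1; β=6, v≡6 (mod 7); (1|7)=+1, (6|7)=-1; sign (−1)^0·+1^6·-1^1 = -1.
(a,b)_13: α=1, u≡1; β=3, v≡6 (mod 13); (1|13)=+1, (6|13)=-1; sign (−1)^0·+1^3·-1^1 = -1.
(a,b)_2: α=-6, β=-9; u≡7, v≡7 (mod 8); ε(u)ε(v)=1·1, αω(v)=-6·0, βω(u)=-9·0; sum ≡ 1  ⇒  -1.
(a,b)_23: α=3, u≡9; β=7, v≡2 (mod 23); (9|23)=+1, (2|23)=+1; sign (−1)^1·+1^7·+1^3 = -1.
(a,b)_∞: sgn(-177905)=−, sgn(98670)=+, so +1.
(a,b)_37: α=-2, u≡3; β=-4, v≡12 (mod 37); (3|37)=+1, (12|37)=+1; sign (−1)^0·+1^-4·+1^-2 = +1.
(-177905, 98670 / ℚ) ramifies at {2, 7, 13, 23}: a division algebra.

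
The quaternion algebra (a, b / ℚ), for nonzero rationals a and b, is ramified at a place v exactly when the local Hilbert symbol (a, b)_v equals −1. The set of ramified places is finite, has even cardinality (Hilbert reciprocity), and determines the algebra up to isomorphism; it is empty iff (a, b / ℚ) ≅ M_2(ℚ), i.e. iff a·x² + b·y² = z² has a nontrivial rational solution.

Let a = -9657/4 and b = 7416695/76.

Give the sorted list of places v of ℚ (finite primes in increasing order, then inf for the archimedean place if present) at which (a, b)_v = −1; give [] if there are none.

Mod squares: a ≡ -1073, b ≡ 1164605. Check v ∈ {∞, 2, 3, 5, 11, 13, 19, 23, 29, 37, 41}.
v=19: a=19^0·(≡13), b=19^-1·(≡16) mod 19; (13|19)=-1, (16|19)=+1; (−1)^{0·-1·9}·(-1)^-1·(+1)^0 = -1.
v=37: a=37^1·(≡18), b=37^0·(≡4) mod 37; (18|37)=-1, (4|37)=+1; (−1)^{1·0·18}·(-1)^0·(+1)^1 = +1.
v=5: a=5^0·(≡2), b=5^1·(≡4) mod 5; (2|5)=-1, (4|5)=+1; (−1)^{0·1·2}·(-1)^1·(+1)^0 = -1.
v=13: a=13^0·(≡7), b=13^1·(≡8) mod 13; (7|13)=-1, (8|13)=-1; (−1)^{0·1·6}·(-1)^1·(-1)^0 = -1.
v=3: a=3^2·(≡1), b=3^0·(≡2) mod 3; (1|3)=+1, (2|3)=-1; (−1)^{2·0·1}·(+1)^0·(-1)^2 = +1.
v=11: a=11^0·(≡3), b=11^2·(≡8) mod 11; (3|11)=+1, (8|11)=-1; (−1)^{0·2·5}·(+1)^2·(-1)^0 = +1.
v=41: a=41^0·(≡15), b=41^1·(≡20) mod 41; (15|41)=-1, (20|41)=+1; (−1)^{0·1·20}·(-1)^1·(+1)^0 = -1.
v=2: v_2(a)=-2, v_2(b)=-2; units ≡ 7, 5 (mod 8); ε·ε+αω+βω = 1·0+-2·1+-2·0 ≡ 0  ⇒  (a,b)_2 = +1.
v=∞: -1073 < 0 and 1164605 > 0  ⇒  (a,b)_∞ = +1.
v=29: a=29^1·(≡11), b=29^0·(≡5) mod 29; (11|29)=-1, (5|29)=+1; (−1)^{1·0·14}·(-1)^0·(+1)^1 = +1.
v=23: a=23^0·(≡18), b=23^1·(≡4) mod 23; (18|23)=+1, (4|23)=+1; (−1)^{0·1·11}·(+1)^1·(+1)^0 = +1.
(-1073, 1164605 / ℚ) ramifies at {5, 13, 19, 41}: a division algebra.

[5, 13, 19, 41]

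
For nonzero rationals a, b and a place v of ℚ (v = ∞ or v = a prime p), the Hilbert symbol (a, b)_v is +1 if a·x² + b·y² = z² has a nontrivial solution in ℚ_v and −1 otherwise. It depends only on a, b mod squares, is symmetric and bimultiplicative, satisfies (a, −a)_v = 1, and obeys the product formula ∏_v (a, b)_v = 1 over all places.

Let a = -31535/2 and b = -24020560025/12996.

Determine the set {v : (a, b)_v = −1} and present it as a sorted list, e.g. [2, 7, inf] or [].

[23, 31, 37, inf]

(a, b) ≡ (-63070, -7940681) mod (ℚ^×)²; places V = {2, 3, 5, 7, 11, 17, 19, 23, 31, 37, 43, 53, ∞}.
(a,b)_43: α=0, u≡35; β=1, v≡27 (mod 43); (35|43)=+1, (27|43)=-1; sign (−1)^0·+1^1·-1^0 = +1.
(a,b)_31: α=0, u≡27; β=1, v≡14 (mod 31); (27|31)=-1, (14|31)=+1; sign (−1)^0·-1^1·+1^0 = -1.
(a,b)_11: α=0, u≡1; β=2, v≡6 (mod 11); (1|11)=+1, (6|11)=-1; sign (−1)^0·+1^2·-1^0 = +1.
(a,b)_53: α=1, u≡47; β=0, v≡16 (mod 53); (47|53)=+1, (16|53)=+1; sign (−1)^0·+1^0·+1^1 = +1.
(a,b)_2: α=-1, β=-2; u≡1, v≡7 (mod 8); ε(u)ε(v)=0·1, αω(v)=-1·0, βω(u)=-2·0; sum ≡ 0  ⇒  +1.
(a,b)_3: α=0, u≡2; β=-2, v≡1 (mod 3); (2|3)=-1, (1|3)=+1; sign (−1)^0·-1^-2·+1^0 = +1.
(a,b)_∞: sgn(-63070)=−, sgn(-7940681)=−, so -1.
(a,b)_5: α=1, u≡4; β=2, v≡4 (mod 5); (4|5)=+1, (4|5)=+1; sign (−1)^0·+1^2·+1^1 = +1.
(a,b)_7: α=1, u≡5; β=1, v≡4 (mod 7); (5|7)=-1, (4|7)=+1; sign (−1)^1·-1^1·+1^1 = +1.
(a,b)_23: α=0, u≡22; β=1, v≡3 (mod 23); (22|23)=-1, (3|23)=+1; sign (−1)^0·-1^1·+1^0 = -1.
(a,b)_37: α=0, u≡13; β=1, v≡13 (mod 37); (13|37)=-1, (13|37)=-1; sign (−1)^0·-1^1·-1^0 = -1.
(a,b)_19: α=0, u≡12; β=-2, v≡3 (mod 19); (12|19)=-1, (3|19)=-1; sign (−1)^0·-1^-2·-1^0 = +1.
(a,b)_17: α=1, u≡16; β=0, v≡4 (mod 17); (16|17)=+1, (4|17)=+1; sign (−1)^0·+1^0·+1^1 = +1.
Ram(-63070, -7940681) = {23, 31, 37, ∞}; no ℚ_23-point on the conic.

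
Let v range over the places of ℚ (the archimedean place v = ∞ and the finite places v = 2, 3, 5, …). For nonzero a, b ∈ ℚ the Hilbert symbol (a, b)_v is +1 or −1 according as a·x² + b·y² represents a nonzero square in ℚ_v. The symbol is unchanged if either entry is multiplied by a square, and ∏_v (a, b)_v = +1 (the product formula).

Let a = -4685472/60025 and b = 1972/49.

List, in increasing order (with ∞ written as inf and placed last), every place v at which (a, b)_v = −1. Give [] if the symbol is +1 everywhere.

[2, 29]

(a, b) ≡ (-32538, 493) mod (ℚ^×)²; places V = {2, 3, 5, 7, 11, 17, 29, ∞}.
(a,b)_11: α=1, u≡5; β=0, v≡5 (mod 11); (5|11)=+1, (5|11)=+1; sign (−1)^0·+1^0·+1^1 = +1.
(a,b)_2: α=5, β=2; u≡3, v≡5 (mod 8); ε(u)ε(v)=1·0, αω(v)=5·1, βω(u)=2·1; sum ≡ 1  ⇒  -1.
(a,b)_17: α=1, u≡6; β=1, v≡10 (mod 17); (6|17)=-1, (10|17)=-1; sign (−1)^0·-1^1·-1^1 = +1.
(a,b)_∞: sgn(-32538)=−, sgn(493)=+, so +1.
(a,b)_5: α=-2, u≡3; β=0, v≡3 (mod 5); (3|5)=-1, (3|5)=-1; sign (−1)^0·-1^0·-1^-2 = +1.
(a,b)_29: α=1, u≡25; β=1, v≡15 (mod 29); (25|29)=+1, (15|29)=-1; sign (−1)^0·+1^1·-1^1 = -1.
(a,b)_7: α=-4, u≡5; β=-2, v≡5 (mod 7); (5|7)=-1, (5|7)=-1; sign (−1)^0·-1^-2·-1^-4 = +1.
(a,b)_3: α=3, u≡2; β=0, v≡1 (mod 3); (2|3)=-1, (1|3)=+1; sign (−1)^0·-1^0·+1^3 = +1.
(-32538, 493 / ℚ) ramifies at {2, 29}: a division algebra.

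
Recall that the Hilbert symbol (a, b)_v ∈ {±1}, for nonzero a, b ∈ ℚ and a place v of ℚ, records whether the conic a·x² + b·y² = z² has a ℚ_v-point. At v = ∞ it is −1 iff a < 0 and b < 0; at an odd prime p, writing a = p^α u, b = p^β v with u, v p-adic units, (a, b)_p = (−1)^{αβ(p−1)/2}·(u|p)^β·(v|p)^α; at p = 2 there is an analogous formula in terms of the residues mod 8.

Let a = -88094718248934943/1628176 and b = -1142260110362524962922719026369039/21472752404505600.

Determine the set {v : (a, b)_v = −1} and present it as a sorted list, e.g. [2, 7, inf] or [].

(a, b) ≡ (-7, -176111) mod (ℚ^×)²; places V = {2, 3, 5, 7, 11, 13, 19, 23, 29, 31, ∞}.
(a,b)_3: α=0, u≡2; β=-4, v≡1 (mod 3); (2|3)=-1, (1|3)=+1; sign (−1)^0·-1^-4·+1^0 = +1.
(a,b)_13: α=4, u≡7; β=7, v≡10 (mod 13); (7|13)=-1, (10|13)=+1; sign (−1)^0·-1^7·+1^4 = -1.
(a,b)_5: α=0, u≡2; β=-2, v≡4 (mod 5); (2|5)=-1, (4|5)=+1; sign (−1)^0·-1^-2·+1^0 = +1.
(a,b)_7: α=5, u≡6; β=12, v≡2 (mod 7); (6|7)=-1, (2|7)=+1; sign (−1)^0·-1^12·+1^5 = +1.
(a,b)_23: α=2, u≡9; β=5, v≡16 (mod 23); (9|23)=+1, (16|23)=+1; sign (−1)^0·+1^5·+1^2 = +1.
(a,b)_31: α=2, u≡13; β=3, v≡24 (mod 31); (13|31)=-1, (24|31)=-1; sign (−1)^0·-1^3·-1^2 = -1.
(a,b)_∞: sgn(-7)=−, sgn(-176111)=−, so -1.
(a,b)_2: α=-4, β=-10; u≡1, v≡1 (mod 8); ε(u)ε(v)=0·0, αω(v)=-4·0, βω(u)=-10·0; sum ≡ 0  ⇒  +1.
(a,b)_19: α=2, u≡3; β=3, v≡12 (mod 19); (3|19)=-1, (12|19)=-1; sign (−1)^0·-1^3·-1^2 = -1.
(a,b)_29: α=-2, u≡7; β=-4, v≡25 (mod 29); (7|29)=+1, (25|29)=+1; sign (−1)^0·+1^-4·+1^-2 = +1.
(a,b)_11: α=-2, u≡5; β=-4, v≡10 (mod 11); (5|11)=+1, (10|11)=-1; sign (−1)^0·+1^-4·-1^-2 = +1.
(-7, -176111 / ℚ) ramifies at {13, 19, 31, ∞}: a division algebra.

[13, 19, 31, inf]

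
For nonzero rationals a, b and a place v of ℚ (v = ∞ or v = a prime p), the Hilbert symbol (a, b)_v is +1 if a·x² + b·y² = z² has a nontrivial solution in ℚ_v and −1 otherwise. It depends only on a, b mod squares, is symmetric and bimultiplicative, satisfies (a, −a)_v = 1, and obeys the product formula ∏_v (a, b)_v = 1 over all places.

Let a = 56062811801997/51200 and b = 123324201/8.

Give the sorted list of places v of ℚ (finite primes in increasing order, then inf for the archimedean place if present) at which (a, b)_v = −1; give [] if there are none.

Mod squares: a ≡ 154, b ≡ 2002. Check v ∈ {∞, 2, 3, 5, 7, 11, 13, 17}.
v=17: a=17^2·(≡9), b=17^0·(≡8) mod 17; (9|17)=+1, (8|17)=+1; (−1)^{2·0·8}·(+1)^0·(+1)^2 = +1.
v=2: v_2(a)=-11, v_2(b)=-3; units ≡ 5, 1 (mod 8); ε·ε+αω+βω = 0·0+-11·0+-3·1 ≡ 1  ⇒  (a,b)_2 = -1.
v=13: a=13^4·(≡11), b=13^3·(≡8) mod 13; (11|13)=-1, (8|13)=-1; (−1)^{4·3·6}·(-1)^3·(-1)^4 = -1.
v=∞: 154 > 0 and 2002 > 0  ⇒  (a,b)_∞ = +1.
v=11: a=11^3·(≡3), b=11^1·(≡10) mod 11; (3|11)=+1, (10|11)=-1; (−1)^{3·1·5}·(+1)^1·(-1)^3 = +1.
v=3: a=3^6·(≡1), b=3^6·(≡1) mod 3; (1|3)=+1, (1|3)=+1; (−1)^{6·6·1}·(+1)^6·(+1)^6 = +1.
v=5: a=5^-2·(≡4), b=5^0·(≡2) mod 5; (4|5)=+1, (2|5)=-1; (−1)^{-2·0·2}·(+1)^0·(-1)^-2 = +1.
v=7: a=7^1·(≡1), b=7^1·(≡3) mod 7; (1|7)=+1, (3|7)=-1; (−1)^{1·1·3}·(+1)^1·(-1)^1 = +1.
|Ram(154, 2002)| = 2, even; anisotropic at {2, 13}.

[2, 13]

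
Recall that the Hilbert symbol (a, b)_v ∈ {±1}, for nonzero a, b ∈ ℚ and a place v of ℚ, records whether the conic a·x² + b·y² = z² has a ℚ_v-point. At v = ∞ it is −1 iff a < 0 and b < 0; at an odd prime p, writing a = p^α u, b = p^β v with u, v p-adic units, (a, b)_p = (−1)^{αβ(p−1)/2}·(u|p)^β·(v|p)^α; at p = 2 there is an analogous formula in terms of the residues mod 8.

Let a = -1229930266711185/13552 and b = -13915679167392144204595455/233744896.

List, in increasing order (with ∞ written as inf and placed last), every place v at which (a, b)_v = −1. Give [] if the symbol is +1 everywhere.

Mod squares: a ≡ -455, b ≡ -39270. Check v ∈ {∞, 2, 3, 5, 7, 11, 13, 17}.
v=17: a=17^2·(≡8), b=17^5·(≡15) mod 17; (8|17)=+1, (15|17)=+1; (−1)^{2·5·8}·(+1)^5·(+1)^2 = +1.
v=11: a=11^-2·(≡8), b=11^-3·(≡1) mod 11; (8|11)=-1, (1|11)=+1; (−1)^{-2·-3·5}·(-1)^-3·(+1)^-2 = -1.
v=13: a=13^3·(≡4), b=13^4·(≡12) mod 13; (4|13)=+1, (12|13)=+1; (−1)^{3·4·6}·(+1)^4·(+1)^3 = +1.
v=5: a=5^1·(≡4), b=5^1·(≡4) mod 5; (4|5)=+1, (4|5)=+1; (−1)^{1·1·2}·(+1)^1·(+1)^1 = +1.
v=3: a=3^18·(≡1), b=3^29·(≡2) mod 3; (1|3)=+1, (2|3)=-1; (−1)^{18·29·1}·(+1)^29·(-1)^18 = +1.
v=7: a=7^-1·(≡6), b=7^-3·(≡1) mod 7; (6|7)=-1, (1|7)=+1; (−1)^{-1·-3·3}·(-1)^-3·(+1)^-1 = +1.
v=∞: -455 < 0 and -39270 < 0  ⇒  (a,b)_∞ = -1.
v=2: v_2(a)=-4, v_2(b)=-9; units ≡ 1, 5 (mod 8); ε·ε+αω+βω = 0·0+-4·1+-9·0 ≡ 0  ⇒  (a,b)_2 = +1.
|Ram(-455, -39270)| = 2, even; anisotropic at {11, ∞}.

[11, inf]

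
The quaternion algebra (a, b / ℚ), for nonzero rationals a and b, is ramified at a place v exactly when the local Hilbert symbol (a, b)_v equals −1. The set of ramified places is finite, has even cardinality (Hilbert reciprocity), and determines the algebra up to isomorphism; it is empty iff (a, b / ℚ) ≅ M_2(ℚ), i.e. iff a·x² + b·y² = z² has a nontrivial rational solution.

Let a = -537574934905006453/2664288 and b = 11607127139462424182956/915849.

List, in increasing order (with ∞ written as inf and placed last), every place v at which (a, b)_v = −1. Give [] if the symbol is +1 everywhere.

Mod squares: a ≡ -2926, b ≡ 19. Check v ∈ {∞, 2, 3, 7, 11, 13, 19, 23, 29, 31}.
v=31: a=31^2·(≡10), b=31^2·(≡28) mod 31; (10|31)=+1, (28|31)=+1; (−1)^{2·2·15}·(+1)^2·(+1)^2 = +1.
v=7: a=7^1·(≡4), b=7^2·(≡3) mod 7; (4|7)=+1, (3|7)=-1; (−1)^{1·2·3}·(+1)^2·(-1)^1 = -1.
v=19: a=19^7·(≡1), b=19^11·(≡1) mod 19; (1|19)=+1, (1|19)=+1; (−1)^{7·11·9}·(+1)^11·(+1)^7 = -1.
v=23: a=23^2·(≡1), b=23^2·(≡5) mod 23; (1|23)=+1, (5|23)=-1; (−1)^{2·2·11}·(+1)^2·(-1)^2 = +1.
v=∞: -2926 < 0 and 19 > 0  ⇒  (a,b)_∞ = +1.
v=3: a=3^-2·(≡2), b=3^-2·(≡1) mod 3; (2|3)=-1, (1|3)=+1; (−1)^{-2·-2·1}·(-1)^-2·(+1)^-2 = +1.
v=11: a=11^-1·(≡4), b=11^-2·(≡2) mod 11; (4|11)=+1, (2|11)=-1; (−1)^{-1·-2·5}·(+1)^-2·(-1)^-1 = -1.
v=2: v_2(a)=-5, v_2(b)=2; units ≡ 1, 3 (mod 8); ε·ε+αω+βω = 0·1+-5·1+2·0 ≡ 1  ⇒  (a,b)_2 = -1.
v=29: a=29^-2·(≡27), b=29^-2·(≡10) mod 29; (27|29)=-1, (10|29)=-1; (−1)^{-2·-2·14}·(-1)^-2·(-1)^-2 = +1.
v=13: a=13^2·(≡4), b=13^0·(≡8) mod 13; (4|13)=+1, (8|13)=-1; (−1)^{2·0·6}·(+1)^0·(-1)^2 = +1.
|Ram(-2926, 19)| = 4, even; anisotropic at {2, 7, 11, 19}.

[2, 7, 11, 19]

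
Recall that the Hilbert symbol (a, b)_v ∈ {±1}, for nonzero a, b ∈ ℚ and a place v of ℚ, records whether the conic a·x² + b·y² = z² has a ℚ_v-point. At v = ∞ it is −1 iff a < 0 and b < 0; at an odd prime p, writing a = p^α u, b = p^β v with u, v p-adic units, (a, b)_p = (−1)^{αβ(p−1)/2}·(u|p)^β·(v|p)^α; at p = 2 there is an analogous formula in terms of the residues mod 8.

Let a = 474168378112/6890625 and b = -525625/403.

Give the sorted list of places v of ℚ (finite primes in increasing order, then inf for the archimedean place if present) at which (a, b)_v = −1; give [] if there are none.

Mod squares: a ≡ 10959883, b ≡ -403. Check v ∈ {∞, 2, 3, 5, 7, 11, 13, 17, 29, 31, 43, 47}.
v=31: a=31^0·(≡25), b=31^-1·(≡8) mod 31; (25|31)=+1, (8|31)=+1; (−1)^{0·-1·15}·(+1)^-1·(+1)^0 = +1.
v=3: a=3^-2·(≡1), b=3^0·(≡2) mod 3; (1|3)=+1, (2|3)=-1; (−1)^{-2·0·1}·(+1)^0·(-1)^-2 = +1.
v=11: a=11^1·(≡10), b=11^0·(≡3) mod 11; (10|11)=-1, (3|11)=+1; (−1)^{1·0·5}·(-1)^0·(+1)^1 = +1.
v=13: a=13^2·(≡4), b=13^-1·(≡6) mod 13; (4|13)=+1, (6|13)=-1; (−1)^{2·-1·6}·(+1)^-1·(-1)^2 = +1.
v=47: a=47^1·(≡29), b=47^0·(≡20) mod 47; (29|47)=-1, (20|47)=-1; (−1)^{1·0·23}·(-1)^0·(-1)^1 = -1.
v=43: a=43^1·(≡30), b=43^0·(≡30) mod 43; (30|43)=-1, (30|43)=-1; (−1)^{1·0·21}·(-1)^0·(-1)^1 = -1.
v=5: a=5^-6·(≡2), b=5^4·(≡3) mod 5; (2|5)=-1, (3|5)=-1; (−1)^{-6·4·2}·(-1)^4·(-1)^-6 = +1.
v=7: a=7^-2·(≡1), b=7^0·(≡3) mod 7; (1|7)=+1, (3|7)=-1; (−1)^{-2·0·3}·(+1)^0·(-1)^-2 = +1.
v=2: v_2(a)=8, v_2(b)=0; units ≡ 3, 5 (mod 8); ε·ε+αω+βω = 1·0+8·1+0·1 ≡ 0  ⇒  (a,b)_2 = +1.
v=29: a=29^1·(≡16), b=29^2·(≡15) mod 29; (16|29)=+1, (15|29)=-1; (−1)^{1·2·14}·(+1)^2·(-1)^1 = -1.
v=∞: 10959883 > 0 and -403 < 0  ⇒  (a,b)_∞ = +1.
v=17: a=17^1·(≡4), b=17^0·(≡14) mod 17; (4|17)=+1, (14|17)=-1; (−1)^{1·0·8}·(+1)^0·(-1)^1 = -1.
Ram(10959883, -403) = {17, 29, 43, 47}; no ℚ_17-point on the conic.

[17, 29, 43, 47]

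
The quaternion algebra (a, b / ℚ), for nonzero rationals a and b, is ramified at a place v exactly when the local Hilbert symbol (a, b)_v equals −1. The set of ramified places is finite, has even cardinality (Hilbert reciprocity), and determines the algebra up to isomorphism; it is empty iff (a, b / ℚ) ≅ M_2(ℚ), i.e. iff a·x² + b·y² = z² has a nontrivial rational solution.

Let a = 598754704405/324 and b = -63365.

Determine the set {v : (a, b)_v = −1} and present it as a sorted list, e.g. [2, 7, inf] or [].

Mod squares: a ≡ 6697405, b ≡ -63365. Check v ∈ {∞, 2, 3, 5, 11, 13, 17, 19, 23, 29}.
v=3: a=3^-4·(≡1), b=3^0·(≡1) mod 3; (1|3)=+1, (1|3)=+1; (−1)^{-4·0·1}·(+1)^0·(+1)^-4 = +1.
v=29: a=29^1·(≡19), b=29^1·(≡19) mod 29; (19|29)=-1, (19|29)=-1; (−1)^{1·1·14}·(-1)^1·(-1)^1 = +1.
v=11: a=11^1·(≡4), b=11^0·(≡6) mod 11; (4|11)=+1, (6|11)=-1; (−1)^{1·0·5}·(+1)^0·(-1)^1 = -1.
v=13: a=13^3·(≡6), b=13^0·(≡10) mod 13; (6|13)=-1, (10|13)=+1; (−1)^{3·0·6}·(-1)^0·(+1)^3 = +1.
v=19: a=19^1·(≡4), b=19^1·(≡9) mod 19; (4|19)=+1, (9|19)=+1; (−1)^{1·1·9}·(+1)^1·(+1)^1 = -1.
v=5: a=5^1·(≡4), b=5^1·(≡2) mod 5; (4|5)=+1, (2|5)=-1; (−1)^{1·1·2}·(+1)^1·(-1)^1 = -1.
v=∞: 6697405 > 0 and -63365 < 0  ⇒  (a,b)_∞ = +1.
v=2: v_2(a)=-2, v_2(b)=0; units ≡ 5, 3 (mod 8); ε·ε+αω+βω = 0·1+-2·1+0·1 ≡ 0  ⇒  (a,b)_2 = +1.
v=23: a=23^2·(≡2), b=23^1·(≡5) mod 23; (2|23)=+1, (5|23)=-1; (−1)^{2·1·11}·(+1)^1·(-1)^2 = +1.
v=17: a=17^1·(≡3), b=17^0·(≡11) mod 17; (3|17)=-1, (11|17)=-1; (−1)^{1·0·8}·(-1)^0·(-1)^1 = -1.
|Ram(6697405, -63365)| = 4, even; anisotropic at {5, 11, 17, 19}.

[5, 11, 17, 19]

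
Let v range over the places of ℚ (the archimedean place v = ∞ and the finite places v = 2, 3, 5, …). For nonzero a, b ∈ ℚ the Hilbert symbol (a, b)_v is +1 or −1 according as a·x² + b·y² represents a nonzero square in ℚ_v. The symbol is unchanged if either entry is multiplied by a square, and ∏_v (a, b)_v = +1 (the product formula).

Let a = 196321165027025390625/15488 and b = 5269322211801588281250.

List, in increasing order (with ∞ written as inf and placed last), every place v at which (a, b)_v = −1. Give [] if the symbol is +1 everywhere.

Mod squares: a ≡ 3570, b ≡ 546. Check v ∈ {∞, 2, 3, 5, 7, 11, 13, 17}.
v=17: a=17^3·(≡14), b=17^4·(≡1) mod 17; (14|17)=-1, (1|17)=+1; (−1)^{3·4·8}·(-1)^4·(+1)^3 = +1.
v=∞: 3570 > 0 and 546 > 0  ⇒  (a,b)_∞ = +1.
v=13: a=13^2·(≡2), b=13^3·(≡9) mod 13; (2|13)=-1, (9|13)=+1; (−1)^{2·3·6}·(-1)^3·(+1)^2 = -1.
v=5: a=5^9·(≡4), b=5^8·(≡1) mod 5; (4|5)=+1, (1|5)=+1; (−1)^{9·8·2}·(+1)^8·(+1)^9 = +1.
v=3: a=3^1·(≡2), b=3^7·(≡2) mod 3; (2|3)=-1, (2|3)=-1; (−1)^{1·7·1}·(-1)^7·(-1)^1 = -1.
v=2: v_2(a)=-7, v_2(b)=1; units ≡ 1, 1 (mod 8); ε·ε+αω+βω = 0·0+-7·0+1·0 ≡ 0  ⇒  (a,b)_2 = +1.
v=7: a=7^9·(≡6), b=7^5·(≡2) mod 7; (6|7)=-1, (2|7)=+1; (−1)^{9·5·3}·(-1)^5·(+1)^9 = +1.
v=11: a=11^-2·(≡6), b=11^0·(≡8) mod 11; (6|11)=-1, (8|11)=-1; (−1)^{-2·0·5}·(-1)^0·(-1)^-2 = +1.
|Ram(3570, 546)| = 2, even; anisotropic at {3, 13}.

[3, 13]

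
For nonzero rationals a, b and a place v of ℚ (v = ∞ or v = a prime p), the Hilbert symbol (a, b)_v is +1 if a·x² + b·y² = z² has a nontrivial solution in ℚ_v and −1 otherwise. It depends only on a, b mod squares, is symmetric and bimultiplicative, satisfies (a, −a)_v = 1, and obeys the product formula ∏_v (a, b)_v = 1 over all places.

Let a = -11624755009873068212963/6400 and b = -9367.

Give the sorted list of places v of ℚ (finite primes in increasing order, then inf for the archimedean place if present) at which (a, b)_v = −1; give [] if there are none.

(a, b) ≡ (-163931867, -9367) mod (ℚ^×)²; places V = {2, 5, 11, 17, 19, 29, 31, 37, 43, ∞}.
(a,b)_31: α=2, u≡4; β=0, v≡26 (mod 31); (4|31)=+1, (26|31)=-1; sign (−1)^0·+1^0·-1^2 = +1.
(a,b)_43: α=1, u≡15; β=0, v≡7 (mod 43); (15|43)=+1, (7|43)=-1; sign (−1)^0·+1^0·-1^1 = -1.
(a,b)_5: α=-2, u≡2; β=0, v≡3 (mod 5); (2|5)=-1, (3|5)=-1; sign (−1)^0·-1^0·-1^-2 = +1.
(a,b)_17: α=3, u≡5; β=1, v≡10 (mod 17); (5|17)=-1, (10|17)=-1; sign (−1)^0·-1^1·-1^3 = +1.
(a,b)_11: α=1, u≡6; β=0, v≡5 (mod 11); (6|11)=-1, (5|11)=+1; sign (−1)^0·-1^0·+1^1 = +1.
(a,b)_∞: sgn(-163931867)=−, sgn(-9367)=−, so -1.
(a,b)_29: α=5, u≡18; β=1, v≡25 (mod 29); (18|29)=-1, (25|29)=+1; sign (−1)^0·-1^1·+1^5 = -1.
(a,b)_37: α=1, u≡36; β=0, v≡31 (mod 37); (36|37)=+1, (31|37)=-1; sign (−1)^0·+1^0·-1^1 = -1.
(a,b)_19: α=3, u≡14; β=1, v≡1 (mod 19); (14|19)=-1, (1|19)=+1; sign (−1)^1·-1^1·+1^3 = +1.
(a,b)_2: α=-8, β=0; u≡5, v≡1 (mod 8); ε(u)ε(v)=0·0, αω(v)=-8·0, βω(u)=0·1; sum ≡ 0  ⇒  +1.
Ram(-163931867, -9367) = {29, 37, 43, ∞}; no ℚ_29-point on the conic.

[29, 37, 43, inf]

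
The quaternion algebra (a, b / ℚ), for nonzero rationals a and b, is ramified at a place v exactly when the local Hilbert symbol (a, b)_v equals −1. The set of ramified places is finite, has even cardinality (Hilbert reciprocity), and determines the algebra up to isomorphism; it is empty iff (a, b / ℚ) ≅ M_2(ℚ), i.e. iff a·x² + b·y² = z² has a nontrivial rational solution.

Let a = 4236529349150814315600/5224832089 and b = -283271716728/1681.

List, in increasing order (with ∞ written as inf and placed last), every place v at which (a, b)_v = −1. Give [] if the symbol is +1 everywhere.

Mod squares: a ≡ 29, b ≡ -5278. Check v ∈ {∞, 2, 3, 5, 7, 11, 13, 29, 37, 41, 43}.
v=2: v_2(a)=4, v_2(b)=3; units ≡ 5, 1 (mod 8); ε·ε+αω+βω = 0·0+4·0+3·1 ≡ 1  ⇒  (a,b)_2 = -1.
v=13: a=13^2·(≡10), b=13^1·(≡12) mod 13; (10|13)=+1, (12|13)=+1; (−1)^{2·1·6}·(+1)^1·(+1)^2 = +1.
v=∞: 29 > 0 and -5278 < 0  ⇒  (a,b)_∞ = +1.
v=37: a=37^4·(≡6), b=37^2·(≡24) mod 37; (6|37)=-1, (24|37)=-1; (−1)^{4·2·18}·(-1)^2·(-1)^4 = +1.
v=29: a=29^1·(≡25), b=29^1·(≡11) mod 29; (25|29)=+1, (11|29)=-1; (−1)^{1·1·14}·(+1)^1·(-1)^1 = -1.
v=5: a=5^2·(≡1), b=5^0·(≡2) mod 5; (1|5)=+1, (2|5)=-1; (−1)^{2·0·2}·(+1)^0·(-1)^2 = +1.
v=43: a=43^-2·(≡20), b=43^0·(≡16) mod 43; (20|43)=-1, (16|43)=+1; (−1)^{-2·0·21}·(-1)^0·(+1)^-2 = +1.
v=41: a=41^-4·(≡17), b=41^-2·(≡14) mod 41; (17|41)=-1, (14|41)=-1; (−1)^{-4·-2·20}·(-1)^-2·(-1)^-4 = +1.
v=11: a=11^2·(≡2), b=11^2·(≡8) mod 11; (2|11)=-1, (8|11)=-1; (−1)^{2·2·5}·(-1)^2·(-1)^2 = +1.
v=7: a=7^6·(≡2), b=7^1·(≡4) mod 7; (2|7)=+1, (4|7)=+1; (−1)^{6·1·3}·(+1)^1·(+1)^6 = +1.
v=3: a=3^4·(≡2), b=3^4·(≡2) mod 3; (2|3)=-1, (2|3)=-1; (−1)^{4·4·1}·(-1)^4·(-1)^4 = +1.
|Ram(29, -5278)| = 2, even; anisotropic at {2, 29}.

[2, 29]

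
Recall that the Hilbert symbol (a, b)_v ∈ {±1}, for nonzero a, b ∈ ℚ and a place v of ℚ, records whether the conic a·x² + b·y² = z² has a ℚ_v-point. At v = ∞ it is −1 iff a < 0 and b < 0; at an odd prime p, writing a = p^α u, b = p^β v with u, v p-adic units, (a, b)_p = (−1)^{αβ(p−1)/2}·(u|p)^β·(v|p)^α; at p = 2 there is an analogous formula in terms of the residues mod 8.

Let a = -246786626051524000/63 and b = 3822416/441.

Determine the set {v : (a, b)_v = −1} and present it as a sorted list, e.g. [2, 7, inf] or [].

(a, b) ≡ (-75670, 238901) mod (ℚ^×)²; places V = {2, 3, 5, 7, 13, 17, 23, 47, ∞}.
(a,b)_7: α=-1, u≡3; β=-2, v≡5 (mod 7); (3|7)=-1, (5|7)=-1; sign (−1)^0·-1^-2·-1^-1 = -1.
(a,b)_47: α=3, u≡15; β=1, v≡1 (mod 47); (15|47)=-1, (1|47)=+1; sign (−1)^1·-1^1·+1^3 = +1.
(a,b)_17: α=2, u≡3; β=1, v≡11 (mod 17); (3|17)=-1, (11|17)=-1; sign (−1)^0·-1^1·-1^2 = -1.
(a,b)_2: α=5, β=4; u≡5, v≡5 (mod 8); ε(u)ε(v)=0·0, αω(v)=5·1, βω(u)=4·1; sum ≡ 1  ⇒  -1.
(a,b)_5: α=3, u≡1; β=0, v≡1 (mod 5); (1|5)=+1, (1|5)=+1; sign (−1)^0·+1^0·+1^3 = +1.
(a,b)_∞: sgn(-75670)=−, sgn(238901)=+, so +1.
(a,b)_13: α=2, u≡4; β=1, v≡2 (mod 13); (4|13)=+1, (2|13)=-1; sign (−1)^0·+1^1·-1^2 = +1.
(a,b)_3: α=-2, u≡2; β=-2, v≡2 (mod 3); (2|3)=-1, (2|3)=-1; sign (−1)^0·-1^-2·-1^-2 = +1.
(a,b)_23: α=3, u≡19; β=1, v≡10 (mod 23); (19|23)=-1, (10|23)=-1; sign (−1)^1·-1^1·-1^3 = -1.
Ram(-75670, 238901) = {2, 7, 17, 23}; no ℚ_2-point on the conic.

[2, 7, 17, 23]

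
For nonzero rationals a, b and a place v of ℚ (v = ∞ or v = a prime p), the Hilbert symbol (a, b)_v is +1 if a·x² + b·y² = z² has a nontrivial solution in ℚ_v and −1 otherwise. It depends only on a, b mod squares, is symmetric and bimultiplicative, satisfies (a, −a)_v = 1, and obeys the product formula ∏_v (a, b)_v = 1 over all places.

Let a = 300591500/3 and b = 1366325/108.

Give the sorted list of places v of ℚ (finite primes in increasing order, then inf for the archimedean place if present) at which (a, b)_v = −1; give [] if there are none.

Mod squares: a ≡ 9017745, b ≡ 163959. Check v ∈ {∞, 2, 3, 5, 11, 31, 41, 43}.
v=2: v_2(a)=2, v_2(b)=-2; units ≡ 1, 7 (mod 8); ε·ε+αω+βω = 0·1+2·0+-2·0 ≡ 0  ⇒  (a,b)_2 = +1.
v=31: a=31^1·(≡24), b=31^1·(≡14) mod 31; (24|31)=-1, (14|31)=+1; (−1)^{1·1·15}·(-1)^1·(+1)^1 = +1.
v=43: a=43^1·(≡11), b=43^1·(≡39) mod 43; (11|43)=+1, (39|43)=-1; (−1)^{1·1·21}·(+1)^1·(-1)^1 = +1.
v=∞: 9017745 > 0 and 163959 > 0  ⇒  (a,b)_∞ = +1.
v=11: a=11^1·(≡1), b=11^0·(≡9) mod 11; (1|11)=+1, (9|11)=+1; (−1)^{1·0·5}·(+1)^0·(+1)^1 = +1.
v=41: a=41^1·(≡1), b=41^1·(≡6) mod 41; (1|41)=+1, (6|41)=-1; (−1)^{1·1·20}·(+1)^1·(-1)^1 = -1.
v=5: a=5^3·(≡4), b=5^2·(≡1) mod 5; (4|5)=+1, (1|5)=+1; (−1)^{3·2·2}·(+1)^2·(+1)^3 = +1.
v=3: a=3^-1·(≡2), b=3^-3·(≡2) mod 3; (2|3)=-1, (2|3)=-1; (−1)^{-1·-3·1}·(-1)^-3·(-1)^-1 = -1.
(9017745, 163959 / ℚ) ramifies at {3, 41}: a division algebra.

[3, 41]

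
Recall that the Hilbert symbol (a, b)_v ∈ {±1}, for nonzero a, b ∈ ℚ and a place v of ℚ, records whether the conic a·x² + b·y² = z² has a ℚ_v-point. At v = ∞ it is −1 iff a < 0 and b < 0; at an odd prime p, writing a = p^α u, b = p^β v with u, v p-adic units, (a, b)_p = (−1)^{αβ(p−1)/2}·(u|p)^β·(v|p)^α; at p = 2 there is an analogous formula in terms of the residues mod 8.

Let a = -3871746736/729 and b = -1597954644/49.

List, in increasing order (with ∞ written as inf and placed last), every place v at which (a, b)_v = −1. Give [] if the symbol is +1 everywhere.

(a, b) ≡ (-1431859, -46189) mod (ℚ^×)²; places V = {2, 3, 7, 11, 13, 17, 19, 31, ∞}.
(a,b)_7: α=0, u≡3; β=-2, v≡1 (mod 7); (3|7)=-1, (1|7)=+1; sign (−1)^0·-1^-2·+1^0 = +1.
(a,b)_∞: sgn(-1431859)=−, sgn(-46189)=−, so -1.
(a,b)_19: α=1, u≡13; β=1, v≡17 (mod 19); (13|19)=-1, (17|19)=+1; sign (−1)^1·-1^1·+1^1 = +1.
(a,b)_3: α=-6, u≡2; β=2, v≡2 (mod 3); (2|3)=-1, (2|3)=-1; sign (−1)^0·-1^2·-1^-6 = +1.
(a,b)_31: α=1, u≡14; β=2, v≡2 (mod 31); (14|31)=+1, (2|31)=+1; sign (−1)^0·+1^2·+1^1 = +1.
(a,b)_11: α=1, u≡4; β=1, v≡5 (mod 11); (4|11)=+1, (5|11)=+1; sign (−1)^1·+1^1·+1^1 = -1.
(a,b)_13: α=3, u≡5; β=1, v≡4 (mod 13); (5|13)=-1, (4|13)=+1; sign (−1)^0·-1^1·+1^3 = -1.
(a,b)_17: α=1, u≡13; β=1, v≡7 (mod 17); (13|17)=+1, (7|17)=-1; sign (−1)^0·+1^1·-1^1 = -1.
(a,b)_2: α=4, β=2; u≡5, v≡3 (mod 8); ε(u)ε(v)=0·1, αω(v)=4·1, βω(u)=2·1; sum ≡ 0  ⇒  +1.
Ram(-1431859, -46189) = {11, 13, 17, ∞}; no ℚ_11-point on the conic.

[11, 13, 17, inf]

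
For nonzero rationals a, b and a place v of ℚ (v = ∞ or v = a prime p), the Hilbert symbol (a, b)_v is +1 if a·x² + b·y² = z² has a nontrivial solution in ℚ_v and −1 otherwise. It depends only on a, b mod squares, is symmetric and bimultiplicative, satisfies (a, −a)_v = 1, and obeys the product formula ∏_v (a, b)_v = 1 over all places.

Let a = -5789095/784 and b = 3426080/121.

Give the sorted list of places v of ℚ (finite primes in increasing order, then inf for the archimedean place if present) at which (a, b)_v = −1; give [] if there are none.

(a, b) ≡ (-34255, 4370) mod (ℚ^×)²; places V = {2, 5, 7, 11, 13, 17, 19, 23, 31, ∞}.
(a,b)_31: α=1, u≡24; β=0, v≡3 (mod 31); (24|31)=-1, (3|31)=-1; sign (−1)^0·-1^0·-1^1 = -1.
(a,b)_∞: sgn(-34255)=−, sgn(4370)=+, so +1.
(a,b)_19: α=0, u≡3; β=1, v≡15 (mod 19); (3|19)=-1, (15|19)=-1; sign (−1)^0·-1^1·-1^0 = -1.
(a,b)_7: α=-2, u≡5; β=2, v≡2 (mod 7); (5|7)=-1, (2|7)=+1; sign (−1)^0·-1^2·+1^-2 = +1.
(a,b)_5: α=1, u≡4; β=1, v≡1 (mod 5); (4|5)=+1, (1|5)=+1; sign (−1)^0·+1^1·+1^1 = +1.
(a,b)_17: α=1, u≡13; β=0, v≡1 (mod 17); (13|17)=+1, (1|17)=+1; sign (−1)^0·+1^0·+1^1 = +1.
(a,b)_11: α=0, u≡6; β=-2, v≡9 (mod 11); (6|11)=-1, (9|11)=+1; sign (−1)^0·-1^-2·+1^0 = +1.
(a,b)_13: α=3, u≡1; β=0, v≡2 (mod 13); (1|13)=+1, (2|13)=-1; sign (−1)^0·+1^0·-1^3 = -1.
(a,b)_23: α=0, u≡14; β=1, v≡2 (mod 23); (14|23)=-1, (2|23)=+1; sign (−1)^0·-1^1·+1^0 = -1.
(a,b)_2: α=-4, β=5; u≡1, v≡1 (mod 8); ε(u)ε(v)=0·0, αω(v)=-4·0, βω(u)=5·0; sum ≡ 0  ⇒  +1.
Ram(-34255, 4370) = {13, 19, 23, 31}; no ℚ_13-point on the conic.

[13, 19, 23, 31]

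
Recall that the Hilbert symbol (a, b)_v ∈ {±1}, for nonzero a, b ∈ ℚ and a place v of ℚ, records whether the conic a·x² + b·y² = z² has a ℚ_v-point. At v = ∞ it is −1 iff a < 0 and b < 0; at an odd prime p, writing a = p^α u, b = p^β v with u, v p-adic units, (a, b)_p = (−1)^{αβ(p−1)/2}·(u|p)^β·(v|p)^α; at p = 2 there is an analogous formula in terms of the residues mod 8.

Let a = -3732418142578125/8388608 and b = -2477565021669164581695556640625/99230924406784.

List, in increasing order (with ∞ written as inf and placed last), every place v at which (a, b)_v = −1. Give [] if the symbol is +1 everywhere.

Mod squares: a ≡ -28490, b ≡ -65. Check v ∈ {∞, 2, 3, 5, 7, 11, 13, 17, 19, 37}.
v=13: a=13^2·(≡11), b=13^3·(≡11) mod 13; (11|13)=-1, (11|13)=-1; (−1)^{2·3·6}·(-1)^3·(-1)^2 = -1.
v=5: a=5^9·(≡2), b=5^15·(≡3) mod 5; (2|5)=-1, (3|5)=-1; (−1)^{9·15·2}·(-1)^15·(-1)^9 = +1.
v=3: a=3^4·(≡1), b=3^8·(≡1) mod 3; (1|3)=+1, (1|3)=+1; (−1)^{4·8·1}·(+1)^8·(+1)^4 = +1.
v=19: a=19^0·(≡12), b=19^-2·(≡6) mod 19; (12|19)=-1, (6|19)=+1; (−1)^{0·-2·9}·(-1)^-2·(+1)^0 = +1.
v=11: a=11^1·(≡10), b=11^2·(≡4) mod 11; (10|11)=-1, (4|11)=+1; (−1)^{1·2·5}·(-1)^2·(+1)^1 = +1.
v=7: a=7^3·(≡1), b=7^6·(≡5) mod 7; (1|7)=+1, (5|7)=-1; (−1)^{3·6·3}·(+1)^6·(-1)^3 = -1.
v=2: v_2(a)=-23, v_2(b)=-38; units ≡ 3, 7 (mod 8); ε·ε+αω+βω = 1·1+-23·0+-38·1 ≡ 1  ⇒  (a,b)_2 = -1.
v=37: a=37^1·(≡21), b=37^2·(≡27) mod 37; (21|37)=+1, (27|37)=+1; (−1)^{1·2·18}·(+1)^2·(+1)^1 = +1.
v=∞: -28490 < 0 and -65 < 0  ⇒  (a,b)_∞ = -1.
v=17: a=17^0·(≡16), b=17^2·(≡14) mod 17; (16|17)=+1, (14|17)=-1; (−1)^{0·2·8}·(+1)^2·(-1)^0 = +1.
Ram(-28490, -65) = {2, 7, 13, ∞}; no ℚ_2-point on the conic.

[2, 7, 13, inf]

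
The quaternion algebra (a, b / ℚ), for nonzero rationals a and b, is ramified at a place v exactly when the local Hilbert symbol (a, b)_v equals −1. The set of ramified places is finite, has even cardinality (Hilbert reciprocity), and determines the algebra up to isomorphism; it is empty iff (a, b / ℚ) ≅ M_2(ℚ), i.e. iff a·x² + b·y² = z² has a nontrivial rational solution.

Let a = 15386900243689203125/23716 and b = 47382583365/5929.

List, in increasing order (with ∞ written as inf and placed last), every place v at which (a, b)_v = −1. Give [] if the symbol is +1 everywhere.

[29, 41]

(a, b) ≡ (29, 77285) mod (ℚ^×)²; places V = {2, 3, 5, 7, 11, 13, 29, 41, ∞}.
(a,b)_13: α=4, u≡4; β=1, v≡10 (mod 13); (4|13)=+1, (10|13)=+1; sign (−1)^0·+1^1·+1^4 = +1.
(a,b)_3: α=0, u≡2; β=6, v≡2 (mod 3); (2|3)=-1, (2|3)=-1; sign (−1)^0·-1^6·-1^0 = +1.
(a,b)_5: α=6, u≡4; β=1, v≡2 (mod 5); (4|5)=+1, (2|5)=-1; sign (−1)^0·+1^1·-1^6 = +1.
(a,b)_41: α=2, u≡38; β=1, v≡1 (mod 41); (38|41)=-1, (1|41)=+1; sign (−1)^0·-1^1·+1^2 = -1.
(a,b)_2: α=-2, β=0; u≡5, v≡5 (mod 8); ε(u)ε(v)=0·0, αω(v)=-2·1, βω(u)=0·1; sum ≡ 0  ⇒  +1.
(a,b)_7: α=-2, u≡1; β=-2, v≡6 (mod 7); (1|7)=+1, (6|7)=-1; sign (−1)^0·+1^-2·-1^-2 = +1.
(a,b)_∞: sgn(29)=+, sgn(77285)=+, so +1.
(a,b)_11: α=-2, u≡8; β=-2, v≡8 (mod 11); (8|11)=-1, (8|11)=-1; sign (−1)^0·-1^-2·-1^-2 = +1.
(a,b)_29: α=5, u≡4; β=3, v≡8 (mod 29); (4|29)=+1, (8|29)=-1; sign (−1)^0·+1^3·-1^5 = -1.
|Ram(29, 77285)| = 2, even; anisotropic at {29, 41}.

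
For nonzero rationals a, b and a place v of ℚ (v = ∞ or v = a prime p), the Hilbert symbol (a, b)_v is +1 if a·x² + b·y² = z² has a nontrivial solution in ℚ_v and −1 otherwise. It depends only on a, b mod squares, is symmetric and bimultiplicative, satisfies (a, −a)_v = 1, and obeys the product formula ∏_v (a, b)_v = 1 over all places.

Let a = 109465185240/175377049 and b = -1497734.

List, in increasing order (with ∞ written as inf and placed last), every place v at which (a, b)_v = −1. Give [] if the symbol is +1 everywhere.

Mod squares: a ≡ 246790, b ≡ -30566. Check v ∈ {∞, 2, 3, 5, 7, 17, 19, 23, 29, 31, 37, 41}.
v=23: a=23^1·(≡6), b=23^0·(≡3) mod 23; (6|23)=+1, (3|23)=+1; (−1)^{1·0·11}·(+1)^0·(+1)^1 = +1.
v=37: a=37^3·(≡27), b=37^0·(≡26) mod 37; (27|37)=+1, (26|37)=+1; (−1)^{3·0·18}·(+1)^0·(+1)^3 = +1.
v=3: a=3^4·(≡1), b=3^0·(≡1) mod 3; (1|3)=+1, (1|3)=+1; (−1)^{4·0·1}·(+1)^0·(+1)^4 = +1.
v=2: v_2(a)=3, v_2(b)=1; units ≡ 3, 5 (mod 8); ε·ε+αω+βω = 1·0+3·1+1·1 ≡ 0  ⇒  (a,b)_2 = +1.
v=29: a=29^1·(≡1), b=29^1·(≡3) mod 29; (1|29)=+1, (3|29)=-1; (−1)^{1·1·14}·(+1)^1·(-1)^1 = -1.
v=19: a=19^-2·(≡10), b=19^0·(≡17) mod 19; (10|19)=-1, (17|19)=+1; (−1)^{-2·0·9}·(-1)^0·(+1)^-2 = +1.
v=17: a=17^-2·(≡1), b=17^1·(≡9) mod 17; (1|17)=+1, (9|17)=+1; (−1)^{-2·1·8}·(+1)^1·(+1)^-2 = +1.
v=∞: 246790 > 0 and -30566 < 0  ⇒  (a,b)_∞ = +1.
v=7: a=7^0·(≡5), b=7^2·(≡3) mod 7; (5|7)=-1, (3|7)=-1; (−1)^{0·2·3}·(-1)^2·(-1)^0 = +1.
v=41: a=41^-2·(≡3), b=41^0·(≡37) mod 41; (3|41)=-1, (37|41)=+1; (−1)^{-2·0·20}·(-1)^0·(+1)^-2 = +1.
v=5: a=5^1·(≡2), b=5^0·(≡1) mod 5; (2|5)=-1, (1|5)=+1; (−1)^{1·0·2}·(-1)^0·(+1)^1 = +1.
v=31: a=31^0·(≡17), b=31^1·(≡15) mod 31; (17|31)=-1, (15|31)=-1; (−1)^{0·1·15}·(-1)^1·(-1)^0 = -1.
(246790, -30566 / ℚ) ramifies at {29, 31}: a division algebra.

[29, 31]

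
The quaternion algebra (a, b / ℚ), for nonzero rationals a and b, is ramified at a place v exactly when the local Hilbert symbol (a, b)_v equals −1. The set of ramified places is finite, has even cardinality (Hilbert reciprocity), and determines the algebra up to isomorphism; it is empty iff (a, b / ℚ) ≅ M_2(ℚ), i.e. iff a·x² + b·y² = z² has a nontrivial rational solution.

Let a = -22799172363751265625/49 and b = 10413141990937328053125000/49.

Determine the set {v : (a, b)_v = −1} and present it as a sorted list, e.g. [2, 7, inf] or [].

Mod squares: a ≡ -383801, b ≡ 15776523906. Check v ∈ {∞, 2, 3, 5, 7, 11, 13, 17, 23, 31, 37, 41}.
v=11: a=11^1·(≡5), b=11^1·(≡3) mod 11; (5|11)=+1, (3|11)=+1; (−1)^{1·1·5}·(+1)^1·(+1)^1 = -1.
v=∞: -383801 < 0 and 15776523906 > 0  ⇒  (a,b)_∞ = +1.
v=23: a=23^1·(≡17), b=23^1·(≡19) mod 23; (17|23)=-1, (19|23)=-1; (−1)^{1·1·11}·(-1)^1·(-1)^1 = -1.
v=7: a=7^-2·(≡4), b=7^-2·(≡6) mod 7; (4|7)=+1, (6|7)=-1; (−1)^{-2·-2·3}·(+1)^-2·(-1)^-2 = +1.
v=37: a=37^1·(≡31), b=37^1·(≡32) mod 37; (31|37)=-1, (32|37)=-1; (−1)^{1·1·18}·(-1)^1·(-1)^1 = +1.
v=17: a=17^2·(≡1), b=17^3·(≡16) mod 17; (1|17)=+1, (16|17)=+1; (−1)^{2·3·8}·(+1)^3·(+1)^2 = +1.
v=3: a=3^4·(≡1), b=3^3·(≡2) mod 3; (1|3)=+1, (2|3)=-1; (−1)^{4·3·1}·(+1)^3·(-1)^4 = +1.
v=13: a=13^2·(≡6), b=13^3·(≡8) mod 13; (6|13)=-1, (8|13)=-1; (−1)^{2·3·6}·(-1)^3·(-1)^2 = -1.
v=2: v_2(a)=0, v_2(b)=3; units ≡ 7, 1 (mod 8); ε·ε+αω+βω = 1·0+0·0+3·0 ≡ 0  ⇒  (a,b)_2 = +1.
v=5: a=5^6·(≡1), b=5^8·(≡4) mod 5; (1|5)=+1, (4|5)=+1; (−1)^{6·8·2}·(+1)^8·(+1)^6 = +1.
v=41: a=41^1·(≡22), b=41^1·(≡10) mod 41; (22|41)=-1, (10|41)=+1; (−1)^{1·1·20}·(-1)^1·(+1)^1 = -1.
v=31: a=31^2·(≡7), b=31^3·(≡14) mod 31; (7|31)=+1, (14|31)=+1; (−1)^{2·3·15}·(+1)^3·(+1)^2 = +1.
Ram(-383801, 15776523906) = {11, 13, 23, 41}; no ℚ_11-point on the conic.

[11, 13, 23, 41]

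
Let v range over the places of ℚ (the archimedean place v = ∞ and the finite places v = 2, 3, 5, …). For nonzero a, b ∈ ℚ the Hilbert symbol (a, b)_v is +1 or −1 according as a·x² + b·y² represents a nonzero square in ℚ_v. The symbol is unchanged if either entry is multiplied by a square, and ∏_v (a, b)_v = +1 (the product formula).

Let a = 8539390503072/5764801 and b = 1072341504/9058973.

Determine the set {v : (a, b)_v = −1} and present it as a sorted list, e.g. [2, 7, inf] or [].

[11, 13]

(a, b) ≡ (442, 2618) mod (ℚ^×)²; places V = {2, 3, 7, 11, 13, 17, ∞}.
(a,b)_13: α=3, u≡5; β=2, v≡7 (mod 13); (5|13)=-1, (7|13)=-1; sign (−1)^0·-1^2·-1^3 = -1.
(a,b)_7: α=-8, u≡2; β=-7, v≡6 (mod 7); (2|7)=+1, (6|7)=-1; sign (−1)^0·+1^-7·-1^-8 = +1.
(a,b)_11: α=2, u≡2; β=-1, v≡6 (mod 11); (2|11)=-1, (6|11)=-1; sign (−1)^0·-1^-1·-1^2 = -1.
(a,b)_17: α=1, u≡9; β=1, v≡16 (mod 17); (9|17)=+1, (16|17)=+1; sign (−1)^0·+1^1·+1^1 = +1.
(a,b)_3: α=10, u≡1; β=6, v≡2 (mod 3); (1|3)=+1, (2|3)=-1; sign (−1)^0·+1^6·-1^10 = +1.
(a,b)_2: α=5, β=9; u≡5, v≡5 (mod 8); ε(u)ε(v)=0·0, αω(v)=5·1, βω(u)=9·1; sum ≡ 0  ⇒  +1.
(a,b)_∞: sgn(442)=+, sgn(2618)=+, so +1.
Ram(442, 2618) = {11, 13}; no ℚ_11-point on the conic.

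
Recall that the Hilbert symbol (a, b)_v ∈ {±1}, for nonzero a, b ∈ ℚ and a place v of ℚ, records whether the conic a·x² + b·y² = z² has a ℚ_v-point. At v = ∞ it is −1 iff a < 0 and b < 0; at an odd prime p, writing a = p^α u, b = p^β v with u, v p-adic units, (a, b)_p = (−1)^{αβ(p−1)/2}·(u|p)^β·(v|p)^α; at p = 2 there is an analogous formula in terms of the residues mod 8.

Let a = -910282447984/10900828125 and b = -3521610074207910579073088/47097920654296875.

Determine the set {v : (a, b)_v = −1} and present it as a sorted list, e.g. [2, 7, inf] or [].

Mod squares: a ≡ -78465387, b ≡ -51. Check v ∈ {∞, 2, 3, 5, 7, 11, 13, 17, 29, 53}.
v=13: a=13^1·(≡4), b=13^2·(≡10) mod 13; (4|13)=+1, (10|13)=+1; (−1)^{1·2·6}·(+1)^2·(+1)^1 = +1.
v=3: a=3^-7·(≡2), b=3^-13·(≡1) mod 3; (2|3)=-1, (1|3)=+1; (−1)^{-7·-13·1}·(-1)^-13·(+1)^-7 = +1.
v=∞: -78465387 < 0 and -51 < 0  ⇒  (a,b)_∞ = -1.
v=53: a=53^1·(≡30), b=53^2·(≡30) mod 53; (30|53)=-1, (30|53)=-1; (−1)^{1·2·26}·(-1)^2·(-1)^1 = -1.
v=11: a=11^-1·(≡2), b=11^-2·(≡9) mod 11; (2|11)=-1, (9|11)=+1; (−1)^{-1·-2·5}·(-1)^-2·(+1)^-1 = +1.
v=29: a=29^-1·(≡8), b=29^0·(≡25) mod 29; (8|29)=-1, (25|29)=+1; (−1)^{-1·0·14}·(-1)^0·(+1)^-1 = +1.
v=5: a=5^-6·(≡2), b=5^-12·(≡4) mod 5; (2|5)=-1, (4|5)=+1; (−1)^{-6·-12·2}·(-1)^-12·(+1)^-6 = +1.
v=17: a=17^3·(≡1), b=17^7·(≡11) mod 17; (1|17)=+1, (11|17)=-1; (−1)^{3·7·8}·(+1)^7·(-1)^3 = -1.
v=2: v_2(a)=4, v_2(b)=6; units ≡ 5, 5 (mod 8); ε·ε+αω+βω = 0·0+4·1+6·1 ≡ 0  ⇒  (a,b)_2 = +1.
v=7: a=7^5·(≡4), b=7^10·(≡6) mod 7; (4|7)=+1, (6|7)=-1; (−1)^{5·10·3}·(+1)^10·(-1)^5 = -1.
Ram(-78465387, -51) = {7, 17, 53, ∞}; no ℚ_7-point on the conic.

[7, 17, 53, inf]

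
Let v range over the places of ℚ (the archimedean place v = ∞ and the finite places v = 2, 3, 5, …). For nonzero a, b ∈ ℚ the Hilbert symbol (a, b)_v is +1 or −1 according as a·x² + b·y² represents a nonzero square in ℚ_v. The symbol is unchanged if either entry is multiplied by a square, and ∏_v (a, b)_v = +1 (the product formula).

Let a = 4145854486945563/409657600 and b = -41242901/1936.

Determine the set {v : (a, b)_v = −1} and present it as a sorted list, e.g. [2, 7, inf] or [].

[2, 19, 29, 31, 37, 43]

(a, b) ≡ (10012163, -142709) mod (ℚ^×)²; places V = {2, 3, 5, 7, 11, 17, 19, 23, 29, 31, 37, 43, ∞}.
(a,b)_3: α=4, u≡2; β=0, v≡1 (mod 3); (2|3)=-1, (1|3)=+1; sign (−1)^0·-1^0·+1^4 = +1.
(a,b)_11: α=-2, u≡2; β=-2, v≡3 (mod 11); (2|11)=-1, (3|11)=+1; sign (−1)^0·-1^-2·+1^-2 = +1.
(a,b)_31: α=1, u≡13; β=0, v≡24 (mod 31); (13|31)=-1, (24|31)=-1; sign (−1)^0·-1^0·-1^1 = -1.
(a,b)_37: α=1, u≡18; β=1, v≡33 (mod 37); (18|37)=-1, (33|37)=+1; sign (−1)^0·-1^1·+1^1 = -1.
(a,b)_∞: sgn(10012163)=+, sgn(-142709)=−, so +1.
(a,b)_2: α=-8, β=-4; u≡3, v≡3 (mod 8); ε(u)ε(v)=1·1, αω(v)=-8·1, βω(u)=-4·1; sum ≡ 1  ⇒  -1.
(a,b)_19: α=2, u≡14; β=1, v≡12 (mod 19); (14|19)=-1, (12|19)=-1; sign (−1)^0·-1^1·-1^2 = -1.
(a,b)_17: α=2, u≡13; β=2, v≡14 (mod 17); (13|17)=+1, (14|17)=-1; sign (−1)^0·+1^2·-1^2 = +1.
(a,b)_29: α=1, u≡26; β=1, v≡22 (mod 29); (26|29)=-1, (22|29)=+1; sign (−1)^0·-1^1·+1^1 = -1.
(a,b)_23: α=-2, u≡10; β=0, v≡8 (mod 23); (10|23)=-1, (8|23)=+1; sign (−1)^0·-1^0·+1^-2 = +1.
(a,b)_5: α=-2, u≡2; β=0, v≡4 (mod 5); (2|5)=-1, (4|5)=+1; sign (−1)^0·-1^0·+1^-2 = +1.
(a,b)_7: α=3, u≡5; β=1, v≡2 (mod 7); (5|7)=-1, (2|7)=+1; sign (−1)^1·-1^1·+1^3 = +1.
(a,b)_43: α=1, u≡33; β=0, v≡33 (mod 43); (33|43)=-1, (33|43)=-1; sign (−1)^0·-1^0·-1^1 = -1.
(10012163, -142709 / ℚ) ramifies at {2, 19, 29, 31, 37, 43}: a division algebra.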